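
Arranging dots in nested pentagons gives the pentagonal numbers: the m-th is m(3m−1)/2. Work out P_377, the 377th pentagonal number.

213005

377·(3·377 − 1)/2 = 377·1130/2 = 377·565 = 213005.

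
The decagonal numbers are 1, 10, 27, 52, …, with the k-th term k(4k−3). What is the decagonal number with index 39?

The 39th decagonal number is n(4n−3) with n = 39.
39·(4·39 − 3) = 39·153 = 5967.

5967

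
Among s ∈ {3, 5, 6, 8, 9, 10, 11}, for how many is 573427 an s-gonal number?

s = 3: P(3, 1070) = 572985 and P(3, 1071) = 574056; 573427 is not s-gonal.
s = 5: P(5, 618) = 572577 and P(5, 619) = 574432; 573427 is not s-gonal.
s = 6: P(6, 535) = 571915 and P(6, 536) = 574056; 573427 is not s-gonal.
s = 8: P(8, 437) = 572033 and P(8, 438) = 574656; 573427 is not s-gonal.
s = 9: P(9, 405) = 573075 and P(9, 406) = 575911; 573427 is not s-gonal.
s = 10: P(10, 379) = 573427. ✓
s = 11: P(11, 357) = 572271 and P(11, 358) = 575485; 573427 is not s-gonal.
Hits: s ∈ {10} → 1.

1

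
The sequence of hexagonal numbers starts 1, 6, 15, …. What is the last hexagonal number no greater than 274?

Solve n(2n−1) ≤ 274 for integer n.
n = 11 gives 231 ≤ 274, while n = 12 gives 276 > 274; so the answer is 231.

231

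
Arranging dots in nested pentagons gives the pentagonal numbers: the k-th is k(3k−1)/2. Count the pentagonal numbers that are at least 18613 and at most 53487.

78

The n-th pentagonal number is n(3n−1)/2.
Smallest index with value ≥ 18613: n = 112 (giving 18760).
Largest index with value ≤ 53487: n = 189 (giving 53487).
Indices 112 through 189: 78 terms.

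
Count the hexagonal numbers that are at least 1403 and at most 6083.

29

The n-th hexagonal number is n(2n−1).
Smallest index with value ≥ 1403: n = 27 (giving 1431).
Largest index with value ≤ 6083: n = 55 (giving 5995).
Indices 27 through 55: 29 terms.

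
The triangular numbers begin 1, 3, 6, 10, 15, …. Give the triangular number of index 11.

66

11·12/2 = 132/2 = 66.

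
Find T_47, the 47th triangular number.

1128

47·48/2 = 2256/2 = 1128.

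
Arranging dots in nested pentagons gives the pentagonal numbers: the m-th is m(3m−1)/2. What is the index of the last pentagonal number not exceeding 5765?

62

Solve n(3n−1)/2 ≤ 5765 for integer n.
n = 62 gives 5735 ≤ 5765, while n = 63 gives 5922 > 5765; so the answer is index 62.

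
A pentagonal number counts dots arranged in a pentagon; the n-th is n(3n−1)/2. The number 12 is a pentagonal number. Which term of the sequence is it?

Set n(3n−1)/2 = 12, giving 3n² − n − 24 = 0.
So n = (1 + 17) / 6 = 18/6 = 3.

3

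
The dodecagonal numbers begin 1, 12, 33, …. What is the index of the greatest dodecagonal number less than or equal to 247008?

222

Solve n(5n−4) ≤ 247008 for integer n.
n = 222 gives 245532 ≤ 247008, while n = 223 gives 247753 > 247008; so the answer is index 222.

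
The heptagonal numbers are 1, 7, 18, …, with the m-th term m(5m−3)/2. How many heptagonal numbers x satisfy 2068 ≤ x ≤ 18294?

56

The n-th heptagonal number is n(5n−3)/2.
Smallest index with value ≥ 2068: n = 30 (giving 2205).
Largest index with value ≤ 18294: n = 85 (giving 17935).
Indices 30 through 85: 56 terms.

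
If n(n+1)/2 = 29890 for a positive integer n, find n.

Set n(n+1)/2 = 29890, giving n² + n − 59780 = 0.
The discriminant is 1 + 8·29890 = 239121, and √239121 = 489.
So n = (-1 + 489) / 2 = 488/2 = 244.

244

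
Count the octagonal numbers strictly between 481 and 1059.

The n-th octagonal number is n(3n−2).
Smallest index with value > 481: n = 14 (giving 560).
Largest index with value < 1059: n = 19 (giving 1045).
Indices 14 through 19: 6 terms.

6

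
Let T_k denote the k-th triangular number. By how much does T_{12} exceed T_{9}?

12·13/2 = 78 and 9·10/2 = 45.
Difference: 78 − 45 = 33.

33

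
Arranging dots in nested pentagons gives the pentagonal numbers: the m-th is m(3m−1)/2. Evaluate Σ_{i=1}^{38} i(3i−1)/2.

Σ i(3i−1)/2 = (3Σi² − Σi) / 2 over i = 1..38.
Σi = 741 and Σi² = 19019.
(3·19019 − 1·741) / 2 = 56316/2 = 28158.

28158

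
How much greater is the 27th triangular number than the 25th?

27·28/2 = 378 and 25·26/2 = 325.
Difference: 378 − 325 = 53.

53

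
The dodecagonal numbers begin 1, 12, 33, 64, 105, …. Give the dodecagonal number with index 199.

197209

199·(5·199 − 4) = 199·991 = 197209.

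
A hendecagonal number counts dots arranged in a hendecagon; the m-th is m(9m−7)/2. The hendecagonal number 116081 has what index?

161

Set n(9n−7)/2 = 116081, giving 9n² − 7n − 232162 = 0.
So n = (7 + 2891) / 18 = 2898/18 = 161.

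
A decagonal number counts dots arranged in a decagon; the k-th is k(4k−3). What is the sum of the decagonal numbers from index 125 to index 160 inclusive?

2924250

Σ i(4i−3) = 4Σi² − 3Σi over i = 125..160.
Σi = 12880 − 7750 = 5130 and Σi² = 1378160 − 643250 = 734910.
4·734910 − 3·5130 = 2924250.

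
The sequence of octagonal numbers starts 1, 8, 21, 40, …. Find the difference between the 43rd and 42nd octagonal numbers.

253

Consecutive octagonal numbers differ by 6n − 5: here 6·43 − 5 = 253.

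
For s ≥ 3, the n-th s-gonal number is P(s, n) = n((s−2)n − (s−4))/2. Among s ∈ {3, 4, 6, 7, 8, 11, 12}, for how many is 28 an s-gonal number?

2

s = 3: P(3, 7) = 28. ✓
s = 4: P(4, 5) = 25 and P(4, 6) = 36; 28 is not s-gonal.
s = 6: P(6, 4) = 28. ✓
s = 7: P(7, 3) = 18 and P(7, 4) = 34; 28 is not s-gonal.
s = 8: P(8, 3) = 21 and P(8, 4) = 40; 28 is not s-gonal.
s = 11: P(11, 2) = 11 and P(11, 3) = 30; 28 is not s-gonal.
s = 12: P(12, 2) = 12 and P(12, 3) = 33; 28 is not s-gonal.
Hits: s ∈ {3, 6} → 2.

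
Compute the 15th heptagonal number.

540

15·(5·15 − 3)/2 = 15·72/2 = 15·36 = 540.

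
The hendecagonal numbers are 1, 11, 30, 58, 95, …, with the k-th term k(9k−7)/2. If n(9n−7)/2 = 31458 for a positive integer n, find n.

Set n(9n−7)/2 = 31458, giving 9n² − 7n − 62916 = 0.
The discriminant is 49 + 72·31458 = 2265025, and √2265025 = 1505.
So n = (7 + 1505) / 18 = 1512/18 = 84.
Check: 84·(9·84 − 7)/2 = 31458. ✓

84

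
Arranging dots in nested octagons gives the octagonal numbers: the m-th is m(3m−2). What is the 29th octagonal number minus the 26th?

29·(3·29 − 2) = 2465 and 26·(3·26 − 2) = 1976.
Difference: 2465 − 1976 = 489.

489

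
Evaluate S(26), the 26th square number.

The 26th square number is n² with n = 26.
26² = 676.

676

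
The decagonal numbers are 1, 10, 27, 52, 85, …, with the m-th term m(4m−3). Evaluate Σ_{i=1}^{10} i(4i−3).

Σ i(4i−3) = 4Σi² − 3Σi over i = 1..10.
Σi = 55 and Σi² = 385.
4·385 − 3·55 = 1375.

1375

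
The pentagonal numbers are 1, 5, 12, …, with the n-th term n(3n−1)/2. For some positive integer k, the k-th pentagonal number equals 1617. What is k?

Set n(3n−1)/2 = 1617, giving 3n² − n − 3234 = 0.
So n = (1 + 197) / 6 = 198/6 = 33.
Check: 33·(3·33 − 1)/2 = 1617. ✓

33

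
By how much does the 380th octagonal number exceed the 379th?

2275

Consecutive octagonal numbers differ by 6n − 5: here 6·380 − 5 = 2275.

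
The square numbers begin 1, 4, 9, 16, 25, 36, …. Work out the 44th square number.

The 44th square number is n² with n = 44.
44² = 1936.

1936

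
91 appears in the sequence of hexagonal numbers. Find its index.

7

Set n(2n−1) = 91, giving 2n² − n − 91 = 0.
So n = (1 + 27) / 4 = 28/4 = 7.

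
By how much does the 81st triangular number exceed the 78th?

240

81·82/2 = 3321 and 78·79/2 = 3081.
Difference: 3321 − 3081 = 240.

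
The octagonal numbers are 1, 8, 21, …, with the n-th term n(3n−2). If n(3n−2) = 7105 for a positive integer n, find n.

Set n(3n−2) = 7105, giving 3n² − 2n − 7105 = 0.
The discriminant is 4 + 12·7105 = 85264, and √85264 = 292.
So n = (2 + 292) / 6 = 294/6 = 49.

49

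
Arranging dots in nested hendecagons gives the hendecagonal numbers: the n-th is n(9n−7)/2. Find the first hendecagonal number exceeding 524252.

Solve n(9n−7)/2 > 524252 for integer n.
The largest n with value ≤ 524252 is 341 (since 522071 ≤ 524252 < 525141), so the first above is n = 342, value 525141.

525141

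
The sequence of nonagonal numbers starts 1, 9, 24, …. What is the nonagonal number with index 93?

30039

The 93rd nonagonal number is n(7n−5)/2 with n = 93.
93·(7·93 − 5)/2 = 93·646/2 = 93·323 = 30039.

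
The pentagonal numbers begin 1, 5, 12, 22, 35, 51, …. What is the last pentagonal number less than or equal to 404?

376

Solve n(3n−1)/2 ≤ 404 for integer n.
n = 16 gives 376 ≤ 404, while n = 17 gives 425 > 404; so the answer is 376.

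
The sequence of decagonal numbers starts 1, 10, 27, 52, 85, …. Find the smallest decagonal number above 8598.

8695

Solve n(4n−3) > 8598 for integer n.
The largest n with value ≤ 8598 is 46 (since 8326 ≤ 8598 < 8695), so the first above is n = 47, value 8695.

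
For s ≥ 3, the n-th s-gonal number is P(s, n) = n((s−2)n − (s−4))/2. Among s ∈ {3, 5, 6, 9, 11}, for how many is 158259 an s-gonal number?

s = 3: P(3, 562) = 158203 and P(3, 563) = 158766; 158259 is not s-gonal.
s = 5: P(5, 324) = 157302 and P(5, 325) = 158275; 158259 is not s-gonal.
s = 6: P(6, 281) = 157641 and P(6, 282) = 158766; 158259 is not s-gonal.
s = 9: P(9, 213) = 158259. ✓
s = 11: P(11, 187) = 156706 and P(11, 188) = 158390; 158259 is not s-gonal.
Hits: s ∈ {9} → 1.

1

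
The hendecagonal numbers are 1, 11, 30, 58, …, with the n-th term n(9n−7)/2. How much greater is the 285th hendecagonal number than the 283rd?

285·(9·285 − 7)/2 = 364515 and 283·(9·283 − 7)/2 = 359410.
Difference: 364515 − 359410 = 5105.

5105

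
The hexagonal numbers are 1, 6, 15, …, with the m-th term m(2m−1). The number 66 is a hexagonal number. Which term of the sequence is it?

6

Set n(2n−1) = 66, giving 2n² − n − 66 = 0.
The discriminant is 1 + 8·66 = 529, and √529 = 23.
So n = (1 + 23) / 4 = 24/4 = 6.
Check: 6·(2·6 − 1) = 66. ✓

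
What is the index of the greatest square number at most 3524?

59

Solve n² ≤ 3524 for integer n.
n = 59 gives 3481 ≤ 3524, while n = 60 gives 3600 > 3524; so the answer is index 59.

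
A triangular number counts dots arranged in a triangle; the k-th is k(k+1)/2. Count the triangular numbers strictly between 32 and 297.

16

The n-th triangular number is n(n+1)/2.
Smallest index with value > 32: n = 8 (giving 36).
Largest index with value < 297: n = 23 (giving 276).
Indices 8 through 23: 16 terms.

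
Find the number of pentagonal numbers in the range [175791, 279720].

The n-th pentagonal number is n(3n−1)/2.
Smallest index with value ≥ 175791: n = 343 (giving 176302).
Largest index with value ≤ 279720: n = 432 (giving 279720).
Indices 343 through 432: 90 terms.

90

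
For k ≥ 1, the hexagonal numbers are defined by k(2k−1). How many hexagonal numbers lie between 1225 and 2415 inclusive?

The n-th hexagonal number is n(2n−1).
Smallest index with value ≥ 1225: n = 25 (giving 1225).
Largest index with value ≤ 2415: n = 35 (giving 2415).
Indices 25 through 35: 11 terms.

11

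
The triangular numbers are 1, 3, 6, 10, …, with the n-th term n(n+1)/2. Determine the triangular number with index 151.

151·152/2 = 22952/2 = 11476.

11476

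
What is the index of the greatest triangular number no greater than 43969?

Solve n(n+1)/2 ≤ 43969 for integer n.
n = 296 gives 43956 ≤ 43969, while n = 297 gives 44253 > 43969; so the answer is index 296.

296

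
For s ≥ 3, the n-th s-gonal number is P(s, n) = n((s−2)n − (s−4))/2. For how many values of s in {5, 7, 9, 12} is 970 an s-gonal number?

1

s = 5: P(5, 25) = 925 and P(5, 26) = 1001; 970 is not s-gonal.
s = 7: P(7, 20) = 970. ✓
s = 9: P(9, 17) = 969 and P(9, 18) = 1089; 970 is not s-gonal.
s = 12: P(12, 14) = 924 and P(12, 15) = 1065; 970 is not s-gonal.
Hits: s ∈ {7} → 1.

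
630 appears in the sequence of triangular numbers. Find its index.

35

Set n(n+1)/2 = 630, giving n² + n − 1260 = 0.
So n = (-1 + 71) / 2 = 70/2 = 35.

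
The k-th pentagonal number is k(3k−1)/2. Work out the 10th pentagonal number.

The 10th pentagonal number is n(3n−1)/2 with n = 10.
10·(3·10 − 1)/2 = 10·29/2 = 145.

145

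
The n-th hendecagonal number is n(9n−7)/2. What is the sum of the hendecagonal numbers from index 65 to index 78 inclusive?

319592

Σ i(9i−7)/2 = (9Σi² − 7Σi) / 2 over i = 65..78.
Σi = 3081 − 2080 = 1001 and Σi² = 161239 − 89440 = 71799.
(9·71799 − 7·1001) / 2 = 639184/2 = 319592.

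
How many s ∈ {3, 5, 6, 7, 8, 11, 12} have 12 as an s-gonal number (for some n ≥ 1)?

s = 3: P(3, 4) = 10 and P(3, 5) = 15; 12 is not s-gonal.
s = 5: P(5, 3) = 12. ✓
s = 6: P(6, 2) = 6 and P(6, 3) = 15; 12 is not s-gonal.
s = 7: P(7, 2) = 7 and P(7, 3) = 18; 12 is not s-gonal.
s = 8: P(8, 2) = 8 and P(8, 3) = 21; 12 is not s-gonal.
s = 11: P(11, 2) = 11 and P(11, 3) = 30; 12 is not s-gonal.
s = 12: P(12, 2) = 12. ✓
Hits: s ∈ {5, 12} → 2.

2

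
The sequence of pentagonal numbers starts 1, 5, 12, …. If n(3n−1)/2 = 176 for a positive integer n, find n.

Set n(3n−1)/2 = 176, giving 3n² − n − 352 = 0.
So n = (1 + 65) / 6 = 66/6 = 11.

11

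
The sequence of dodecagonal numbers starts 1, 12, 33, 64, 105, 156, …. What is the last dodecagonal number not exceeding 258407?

256737

Solve n(5n−4) ≤ 258407 for integer n.
n = 227 gives 256737 ≤ 258407, while n = 228 gives 259008 > 258407; so the answer is 256737.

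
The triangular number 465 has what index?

30

Set n(n+1)/2 = 465, giving n² + n − 930 = 0.
The discriminant is 1 + 8·465 = 3721, and √3721 = 61.
So n = (-1 + 61) / 2 = 60/2 = 30.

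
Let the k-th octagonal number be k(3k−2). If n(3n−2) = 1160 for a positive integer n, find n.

20

Set n(3n−2) = 1160, giving 3n² − 2n − 1160 = 0.
The discriminant is 4 + 12·1160 = 13924, and √13924 = 118.
So n = (2 + 118) / 6 = 120/6 = 20.
Check: 20·(3·20 − 2) = 1160. ✓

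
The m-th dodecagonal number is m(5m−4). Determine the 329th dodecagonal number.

539889

The 329th dodecagonal number is n(5n−4) with n = 329.
329·(5·329 − 4) = 329·1641 = 539889.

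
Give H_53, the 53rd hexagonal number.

The 53rd hexagonal number is n(2n−1) with n = 53.
53·(2·53 − 1) = 53·105 = 5565.

5565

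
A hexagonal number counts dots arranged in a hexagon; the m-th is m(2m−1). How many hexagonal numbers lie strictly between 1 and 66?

4

The n-th hexagonal number is n(2n−1).
Smallest index with value > 1: n = 2 (giving 6).
Largest index with value < 66: n = 5 (giving 45).
Indices 2 through 5: 4 terms.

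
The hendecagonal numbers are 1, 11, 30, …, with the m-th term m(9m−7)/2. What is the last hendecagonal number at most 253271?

251931

Solve n(9n−7)/2 ≤ 253271 for integer n.
n = 237 gives 251931 ≤ 253271, while n = 238 gives 254065 > 253271; so the answer is 251931.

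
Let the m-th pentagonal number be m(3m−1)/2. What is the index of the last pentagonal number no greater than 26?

4

Solve n(3n−1)/2 ≤ 26 for integer n.
n = 4 gives 22 ≤ 26, while n = 5 gives 35 > 26; so the answer is index 4.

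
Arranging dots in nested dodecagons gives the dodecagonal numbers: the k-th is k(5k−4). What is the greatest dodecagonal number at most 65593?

Solve n(5n−4) ≤ 65593 for integer n.
n = 114 gives 64524 ≤ 65593, while n = 115 gives 65665 > 65593; so the answer is 64524.

64524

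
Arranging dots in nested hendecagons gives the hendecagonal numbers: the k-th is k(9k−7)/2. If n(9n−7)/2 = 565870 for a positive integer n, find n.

355

Set n(9n−7)/2 = 565870, giving 9n² − 7n − 1131740 = 0.
So n = (7 + 6383) / 18 = 6390/18 = 355.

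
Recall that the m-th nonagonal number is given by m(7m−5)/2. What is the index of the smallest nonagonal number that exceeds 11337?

Solve n(7n−5)/2 > 11337 for integer n.
The largest n with value ≤ 11337 is 57 (since 11229 ≤ 11337 < 11629), so the first above is n = 58, value 11629.

58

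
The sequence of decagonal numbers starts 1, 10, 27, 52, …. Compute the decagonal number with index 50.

The 50th decagonal number is n(4n−3) with n = 50.
50·(4·50 − 3) = 50·197 = 9850.

9850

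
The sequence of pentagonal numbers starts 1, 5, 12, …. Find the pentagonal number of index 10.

The 10th pentagonal number is n(3n−1)/2 with n = 10.
10·(3·10 − 1)/2 = 10·29/2 = 145.

145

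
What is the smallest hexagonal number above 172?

Solve n(2n−1) > 172 for integer n.
The largest n with value ≤ 172 is 9 (since 153 ≤ 172 < 190), so the first above is n = 10, value 190.

190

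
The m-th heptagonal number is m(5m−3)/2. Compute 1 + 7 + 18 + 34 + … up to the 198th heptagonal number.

Σ i(5i−3)/2 = (5Σi² − 3Σi) / 2 over i = 1..198.
Σi = 19701 and Σi² = 2607099.
(5·2607099 − 3·19701) / 2 = 12976392/2 = 6488196.

6488196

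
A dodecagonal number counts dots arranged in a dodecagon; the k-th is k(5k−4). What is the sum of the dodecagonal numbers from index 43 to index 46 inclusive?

Σ i(5i−4) = 5Σi² − 4Σi over i = 43..46.
Σi = 1081 − 903 = 178 and Σi² = 33511 − 25585 = 7926.
5·7926 − 4·178 = 38918.

38918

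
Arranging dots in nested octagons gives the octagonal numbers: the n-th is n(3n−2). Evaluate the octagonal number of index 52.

8008

The 52nd octagonal number is n(3n−2) with n = 52.
52·(3·52 − 2) = 52·154 = 8008.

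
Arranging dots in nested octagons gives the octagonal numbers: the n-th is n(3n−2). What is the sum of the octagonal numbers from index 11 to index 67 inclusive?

Σ i(3i−2) = 3Σi² − 2Σi over i = 11..67.
Σi = 2278 − 55 = 2223 and Σi² = 102510 − 385 = 102125.
3·102125 − 2·2223 = 301929.

301929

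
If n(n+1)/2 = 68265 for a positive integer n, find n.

369

Set n(n+1)/2 = 68265, giving n² + n − 136530 = 0.
The discriminant is 1 + 8·68265 = 546121, and √546121 = 739.
So n = (-1 + 739) / 2 = 738/2 = 369.
Check: 369·370/2 = 68265. ✓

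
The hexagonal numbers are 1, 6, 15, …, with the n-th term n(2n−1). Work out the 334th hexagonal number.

222778

The 334th hexagonal number is n(2n−1) with n = 334.
334·(2·334 − 1) = 334·667 = 222778.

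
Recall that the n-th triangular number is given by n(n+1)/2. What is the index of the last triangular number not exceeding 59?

Solve n(n+1)/2 ≤ 59 for integer n.
n = 10 gives 55 ≤ 59, while n = 11 gives 66 > 59; so the answer is index 10.

10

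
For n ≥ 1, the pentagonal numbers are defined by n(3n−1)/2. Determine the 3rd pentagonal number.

12

The 3rd pentagonal number is n(3n−1)/2 with n = 3.
3·(3·3 − 1)/2 = 3·8/2 = 3·4 = 12.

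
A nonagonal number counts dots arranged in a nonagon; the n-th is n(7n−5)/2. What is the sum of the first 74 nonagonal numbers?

475450

Σ i(7i−5)/2 = (7Σi² − 5Σi) / 2 over i = 1..74.
Σi = 2775 and Σi² = 137825.
(7·137825 − 5·2775) / 2 = 950900/2 = 475450.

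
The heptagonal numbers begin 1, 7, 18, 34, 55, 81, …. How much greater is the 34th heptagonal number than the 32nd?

327

34·(5·34 − 3)/2 = 2839 and 32·(5·32 − 3)/2 = 2512.
Difference: 2839 − 2512 = 327.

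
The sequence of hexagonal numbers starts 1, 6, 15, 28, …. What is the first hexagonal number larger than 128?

153

Solve n(2n−1) > 128 for integer n.
The largest n with value ≤ 128 is 8 (since 120 ≤ 128 < 153), so the first above is n = 9, value 153.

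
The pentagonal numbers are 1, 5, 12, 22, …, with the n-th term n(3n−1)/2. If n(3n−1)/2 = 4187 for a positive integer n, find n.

53

Set n(3n−1)/2 = 4187, giving 3n² − n − 8374 = 0.
So n = (1 + 317) / 6 = 318/6 = 53.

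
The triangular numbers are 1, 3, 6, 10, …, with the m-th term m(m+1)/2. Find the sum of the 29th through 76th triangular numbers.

72016

Σ i(i+1)/2 = (Σi² + Σi) / 2 over i = 29..76.
Σi = 2926 − 406 = 2520 and Σi² = 149226 − 7714 = 141512.
(1·141512 + 1·2520) / 2 = 144032/2 = 72016.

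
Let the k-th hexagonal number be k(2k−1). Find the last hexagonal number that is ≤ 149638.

Solve n(2n−1) ≤ 149638 for integer n.
n = 273 gives 148785 ≤ 149638, while n = 274 gives 149878 > 149638; so the answer is 148785.

148785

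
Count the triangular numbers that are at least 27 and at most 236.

The n-th triangular number is n(n+1)/2.
Smallest index with value ≥ 27: n = 7 (giving 28).
Largest index with value ≤ 236: n = 21 (giving 231).
Indices 7 through 21: 15 terms.

15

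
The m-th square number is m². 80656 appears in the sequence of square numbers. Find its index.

284

We need n² = 80656, so n = √80656 = 284.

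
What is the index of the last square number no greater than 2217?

47

Solve n² ≤ 2217 for integer n.
n = 47 gives 2209 ≤ 2217, while n = 48 gives 2304 > 2217; so the answer is index 47.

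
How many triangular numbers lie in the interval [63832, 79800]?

The n-th triangular number is n(n+1)/2.
Smallest index with value ≥ 63832: n = 357 (giving 63903).
Largest index with value ≤ 79800: n = 399 (giving 79800).
Indices 357 through 399: 43 terms.

43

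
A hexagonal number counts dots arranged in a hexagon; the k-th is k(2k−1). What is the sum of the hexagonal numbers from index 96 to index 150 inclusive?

1685145

Σ i(2i−1) = 2Σi² − Σi over i = 96..150.
Σi = 11325 − 4560 = 6765 and Σi² = 1136275 − 290320 = 845955.
2·845955 − 1·6765 = 1685145.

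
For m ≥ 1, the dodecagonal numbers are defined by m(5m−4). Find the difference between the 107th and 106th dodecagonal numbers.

Consecutive dodecagonal numbers differ by 10n − 9: here 10·107 − 9 = 1061.

1061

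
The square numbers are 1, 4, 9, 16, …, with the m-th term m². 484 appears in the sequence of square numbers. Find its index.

22

We need n² = 484, so n = √484 = 22.
Check: 22² = 484. ✓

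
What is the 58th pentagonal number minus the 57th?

Consecutive pentagonal numbers differ by 3n − 2: here 3·58 − 2 = 172.

172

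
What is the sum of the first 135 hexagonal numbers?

1649340

Σ i(2i−1) = 2Σi² − Σi over i = 1..135.
Σi = 9180 and Σi² = 829260.
2·829260 − 1·9180 = 1649340.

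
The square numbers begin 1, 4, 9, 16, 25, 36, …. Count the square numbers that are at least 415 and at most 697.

The n-th square number is n².
Smallest index with value ≥ 415: n = 21 (giving 441).
Largest index with value ≤ 697: n = 26 (giving 676).
Indices 21 through 26: 6 terms.

6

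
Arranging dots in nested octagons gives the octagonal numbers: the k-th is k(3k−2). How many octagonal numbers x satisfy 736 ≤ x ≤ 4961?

26

The n-th octagonal number is n(3n−2).
Smallest index with value ≥ 736: n = 16 (giving 736).
Largest index with value ≤ 4961: n = 41 (giving 4961).
Indices 16 through 41: 26 terms.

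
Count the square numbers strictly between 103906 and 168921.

The n-th square number is n².
Smallest index with value > 103906: n = 323 (giving 104329).
Largest index with value < 168921: n = 410 (giving 168100).
Indices 323 through 410: 88 terms.

88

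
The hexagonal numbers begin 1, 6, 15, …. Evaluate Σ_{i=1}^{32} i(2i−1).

Σ i(2i−1) = 2Σi² − Σi over i = 1..32.
Σi = 528 and Σi² = 11440.
2·11440 − 1·528 = 22352.

22352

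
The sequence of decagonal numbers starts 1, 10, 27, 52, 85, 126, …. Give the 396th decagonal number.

396·(4·396 − 3) = 396·1581 = 626076.

626076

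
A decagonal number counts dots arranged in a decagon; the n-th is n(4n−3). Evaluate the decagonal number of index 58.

13282

The 58th decagonal number is n(4n−3) with n = 58.
58·(4·58 − 3) = 58·229 = 13282.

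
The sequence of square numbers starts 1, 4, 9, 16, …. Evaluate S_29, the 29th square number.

841

The 29th square number is n² with n = 29.
29² = 841.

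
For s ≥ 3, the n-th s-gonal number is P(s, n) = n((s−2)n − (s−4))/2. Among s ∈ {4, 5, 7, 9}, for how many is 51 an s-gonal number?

s = 4: P(4, 7) = 49 and P(4, 8) = 64; 51 is not s-gonal.
s = 5: P(5, 6) = 51. ✓
s = 7: P(7, 4) = 34 and P(7, 5) = 55; 51 is not s-gonal.
s = 9: P(9, 4) = 46 and P(9, 5) = 75; 51 is not s-gonal.
Hits: s ∈ {5} → 1.

1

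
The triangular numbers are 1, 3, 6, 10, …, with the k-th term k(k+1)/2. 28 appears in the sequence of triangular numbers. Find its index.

Set n(n+1)/2 = 28, giving n² + n − 56 = 0.
The discriminant is 1 + 8·28 = 225, and √225 = 15.
So n = (-1 + 15) / 2 = 14/2 = 7.
Check: 7·8/2 = 28. ✓

7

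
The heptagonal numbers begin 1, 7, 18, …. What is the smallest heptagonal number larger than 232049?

Solve n(5n−3)/2 > 232049 for integer n.
The largest n with value ≤ 232049 is 304 (since 230584 ≤ 232049 < 232105), so the first above is n = 305, value 232105.

232105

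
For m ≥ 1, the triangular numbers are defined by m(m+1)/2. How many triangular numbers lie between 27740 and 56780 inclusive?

The n-th triangular number is n(n+1)/2.
Smallest index with value ≥ 27740: n = 236 (giving 27966).
Largest index with value ≤ 56780: n = 336 (giving 56616).
Indices 236 through 336: 101 terms.

101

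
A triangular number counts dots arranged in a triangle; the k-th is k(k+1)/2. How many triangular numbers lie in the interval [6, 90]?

10

The n-th triangular number is n(n+1)/2.
Smallest index with value ≥ 6: n = 3 (giving 6).
Largest index with value ≤ 90: n = 12 (giving 78).
Indices 3 through 12: 10 terms.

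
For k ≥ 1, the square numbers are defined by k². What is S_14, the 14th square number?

The 14th square number is n² with n = 14.
14² = 196.

196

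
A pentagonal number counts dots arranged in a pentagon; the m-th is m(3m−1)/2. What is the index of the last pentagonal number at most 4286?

Solve n(3n−1)/2 ≤ 4286 for integer n.
n = 53 gives 4187 ≤ 4286, while n = 54 gives 4347 > 4286; so the answer is index 53.

53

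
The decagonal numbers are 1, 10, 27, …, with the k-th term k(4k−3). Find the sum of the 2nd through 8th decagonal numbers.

Σ i(4i−3) = 4Σi² − 3Σi over i = 2..8.
Σi = 36 − 1 = 35 and Σi² = 204 − 1 = 203.
4·203 − 3·35 = 707.

707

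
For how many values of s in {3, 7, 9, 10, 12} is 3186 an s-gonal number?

s = 3: P(3, 79) = 3160 and P(3, 80) = 3240; 3186 is not s-gonal.
s = 7: P(7, 36) = 3186. ✓
s = 9: P(9, 30) = 3075 and P(9, 31) = 3286; 3186 is not s-gonal.
s = 10: P(10, 28) = 3052 and P(10, 29) = 3277; 3186 is not s-gonal.
s = 12: P(12, 25) = 3025 and P(12, 26) = 3276; 3186 is not s-gonal.
Hits: s ∈ {7} → 1.

1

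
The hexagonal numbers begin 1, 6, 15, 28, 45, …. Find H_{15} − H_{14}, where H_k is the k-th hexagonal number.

57

Consecutive hexagonal numbers differ by 4n − 3: here 4·15 − 3 = 57.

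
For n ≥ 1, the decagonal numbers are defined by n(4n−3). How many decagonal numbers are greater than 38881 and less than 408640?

The n-th decagonal number is n(4n−3).
Smallest index with value > 38881: n = 99 (giving 38907).
Largest index with value < 408640: n = 319 (giving 406087).
Indices 99 through 319: 221 terms.

221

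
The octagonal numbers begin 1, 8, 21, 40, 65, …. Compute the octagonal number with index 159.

75525

The 159th octagonal number is n(3n−2) with n = 159.
159·(3·159 − 2) = 159·475 = 75525.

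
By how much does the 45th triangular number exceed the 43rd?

89

45·46/2 = 1035 and 43·44/2 = 946.
Difference: 1035 − 946 = 89.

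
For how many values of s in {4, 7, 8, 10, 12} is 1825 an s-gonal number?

s = 4: P(4, 42) = 1764 and P(4, 43) = 1849; 1825 is not s-gonal.
s = 7: P(7, 27) = 1782 and P(7, 28) = 1918; 1825 is not s-gonal.
s = 8: P(8, 25) = 1825. ✓
s = 10: P(10, 21) = 1701 and P(10, 22) = 1870; 1825 is not s-gonal.
s = 12: P(12, 19) = 1729 and P(12, 20) = 1920; 1825 is not s-gonal.
Hits: s ∈ {8} → 1.

1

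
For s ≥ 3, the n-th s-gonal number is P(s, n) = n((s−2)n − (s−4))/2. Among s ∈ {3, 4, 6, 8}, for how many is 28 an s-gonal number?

2

s = 3: P(3, 7) = 28. ✓
s = 4: P(4, 5) = 25 and P(4, 6) = 36; 28 is not s-gonal.
s = 6: P(6, 4) = 28. ✓
s = 8: P(8, 3) = 21 and P(8, 4) = 40; 28 is not s-gonal.
Hits: s ∈ {3, 6} → 2.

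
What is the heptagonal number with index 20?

970

The 20th heptagonal number is n(5n−3)/2 with n = 20.
20·(5·20 − 3)/2 = 20·97/2 = 970.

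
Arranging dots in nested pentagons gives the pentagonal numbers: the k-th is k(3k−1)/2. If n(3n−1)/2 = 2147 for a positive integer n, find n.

38

Set n(3n−1)/2 = 2147, giving 3n² − n − 4294 = 0.
So n = (1 + 227) / 6 = 228/6 = 38.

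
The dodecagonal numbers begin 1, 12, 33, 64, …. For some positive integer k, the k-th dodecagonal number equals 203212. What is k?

202

Set n(5n−4) = 203212, giving 5n² − 4n − 203212 = 0.
The discriminant is 16 + 20·203212 = 4064256, and √4064256 = 2016.
So n = (4 + 2016) / 10 = 2020/10 = 202.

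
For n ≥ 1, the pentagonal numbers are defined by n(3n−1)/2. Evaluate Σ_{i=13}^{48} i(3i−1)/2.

Σ i(3i−1)/2 = (3Σi² − Σi) / 2 over i = 13..48.
Σi = 1176 − 78 = 1098 and Σi² = 38024 − 650 = 37374.
(3·37374 − 1·1098) / 2 = 111024/2 = 55512.

55512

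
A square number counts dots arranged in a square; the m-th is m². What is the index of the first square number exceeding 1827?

43

Solve n² > 1827 for integer n.
The largest n with value ≤ 1827 is 42 (since 1764 ≤ 1827 < 1849), so the first above is n = 43, value 1849.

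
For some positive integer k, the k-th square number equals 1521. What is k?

39

We need n² = 1521, so n = √1521 = 39.
Check: 39² = 1521. ✓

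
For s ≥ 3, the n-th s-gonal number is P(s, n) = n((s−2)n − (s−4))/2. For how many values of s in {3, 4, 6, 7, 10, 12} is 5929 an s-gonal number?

2

s = 3: P(3, 108) = 5886 and P(3, 109) = 5995; 5929 is not s-gonal.
s = 4: P(4, 77) = 5929. ✓
s = 6: P(6, 54) = 5778 and P(6, 55) = 5995; 5929 is not s-gonal.
s = 7: P(7, 49) = 5929. ✓
s = 10: P(10, 38) = 5662 and P(10, 39) = 5967; 5929 is not s-gonal.
s = 12: P(12, 34) = 5644 and P(12, 35) = 5985; 5929 is not s-gonal.
Hits: s ∈ {4, 7} → 2.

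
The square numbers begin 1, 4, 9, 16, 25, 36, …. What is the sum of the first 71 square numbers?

Σ_{i=1}^{71} i² = 71·72·143/6 = 121836.

121836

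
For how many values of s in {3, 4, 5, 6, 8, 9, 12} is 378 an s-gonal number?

2

s = 3: P(3, 27) = 378. ✓
s = 4: P(4, 19) = 361 and P(4, 20) = 400; 378 is not s-gonal.
s = 5: P(5, 16) = 376 and P(5, 17) = 425; 378 is not s-gonal.
s = 6: P(6, 14) = 378. ✓
s = 8: P(8, 11) = 341 and P(8, 12) = 408; 378 is not s-gonal.
s = 9: P(9, 10) = 325 and P(9, 11) = 396; 378 is not s-gonal.
s = 12: P(12, 9) = 369 and P(12, 10) = 460; 378 is not s-gonal.
Hits: s ∈ {3, 6} → 2.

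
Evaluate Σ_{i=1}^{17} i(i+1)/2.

969

Σ i(i+1)/2 = (Σi² + Σi) / 2 over i = 1..17.
Σi = 153 and Σi² = 1785.
(1·1785 + 1·153) / 2 = 1938/2 = 969.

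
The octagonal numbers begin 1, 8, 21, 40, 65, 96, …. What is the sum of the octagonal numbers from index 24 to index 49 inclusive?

106405

Σ i(3i−2) = 3Σi² − 2Σi over i = 24..49.
Σi = 1225 − 276 = 949 and Σi² = 40425 − 4324 = 36101.
3·36101 − 2·949 = 106405.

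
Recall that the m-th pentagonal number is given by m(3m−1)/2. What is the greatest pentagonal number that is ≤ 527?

Solve n(3n−1)/2 ≤ 527 for integer n.
n = 18 gives 477 ≤ 527, while n = 19 gives 532 > 527; so the answer is 477.

477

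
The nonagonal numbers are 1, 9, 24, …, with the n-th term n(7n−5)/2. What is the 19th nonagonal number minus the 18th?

127

Consecutive nonagonal numbers differ by 7n − 6: here 7·19 − 6 = 127.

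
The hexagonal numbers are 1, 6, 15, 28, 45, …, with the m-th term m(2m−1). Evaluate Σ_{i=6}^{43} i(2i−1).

Σ i(2i−1) = 2Σi² − Σi over i = 6..43.
Σi = 946 − 15 = 931 and Σi² = 27434 − 55 = 27379.
2·27379 − 1·931 = 53827.

53827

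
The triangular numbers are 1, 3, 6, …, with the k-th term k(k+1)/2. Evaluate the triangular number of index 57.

The 57th triangular number is n(n+1)/2 with n = 57.
57·58/2 = 3306/2 = 1653.

1653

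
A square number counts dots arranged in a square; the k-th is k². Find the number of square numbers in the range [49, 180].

The n-th square number is n².
Smallest index with value ≥ 49: n = 7 (giving 49).
Largest index with value ≤ 180: n = 13 (giving 169).
Indices 7 through 13: 7 terms.

7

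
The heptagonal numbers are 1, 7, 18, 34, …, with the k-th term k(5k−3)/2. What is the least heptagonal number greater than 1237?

1288

Solve n(5n−3)/2 > 1237 for integer n.
The largest n with value ≤ 1237 is 22 (since 1177 ≤ 1237 < 1288), so the first above is n = 23, value 1288.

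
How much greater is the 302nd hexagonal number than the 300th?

302·(2·302 − 1) = 182106 and 300·(2·300 − 1) = 179700.
Difference: 182106 − 179700 = 2406.

2406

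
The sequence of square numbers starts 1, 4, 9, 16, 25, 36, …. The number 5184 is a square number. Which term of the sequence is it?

We need n² = 5184, so n = √5184 = 72.
Check: 72² = 5184. ✓

72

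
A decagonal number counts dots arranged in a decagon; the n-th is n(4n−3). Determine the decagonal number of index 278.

The 278th decagonal number is n(4n−3) with n = 278.
278·(4·278 − 3) = 278·1109 = 308302.

308302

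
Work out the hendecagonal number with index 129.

The 129th hendecagonal number is n(9n−7)/2 with n = 129.
129·(9·129 − 7)/2 = 129·1154/2 = 129·577 = 74433.

74433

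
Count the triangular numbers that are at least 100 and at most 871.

The n-th triangular number is n(n+1)/2.
Smallest index with value ≥ 100: n = 14 (giving 105).
Largest index with value ≤ 871: n = 41 (giving 861).
Indices 14 through 41: 28 terms.

28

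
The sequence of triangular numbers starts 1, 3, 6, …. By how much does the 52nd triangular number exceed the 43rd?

52·53/2 = 1378 and 43·44/2 = 946.
Difference: 1378 − 946 = 432.

432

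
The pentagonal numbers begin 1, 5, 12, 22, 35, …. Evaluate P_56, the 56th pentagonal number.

4676

The 56th pentagonal number is n(3n−1)/2 with n = 56.
56·(3·56 − 1)/2 = 56·167/2 = 4676.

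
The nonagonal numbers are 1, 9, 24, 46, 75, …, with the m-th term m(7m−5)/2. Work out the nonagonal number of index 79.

21646

The 79th nonagonal number is n(7n−5)/2 with n = 79.
79·(7·79 − 5)/2 = 79·548/2 = 79·274 = 21646.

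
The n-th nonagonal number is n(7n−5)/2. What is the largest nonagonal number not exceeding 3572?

Solve n(7n−5)/2 ≤ 3572 for integer n.
n = 32 gives 3504 ≤ 3572, while n = 33 gives 3729 > 3572; so the answer is 3504.

3504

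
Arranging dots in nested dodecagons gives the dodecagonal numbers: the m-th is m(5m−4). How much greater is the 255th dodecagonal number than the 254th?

2541

Consecutive dodecagonal numbers differ by 10n − 9: here 10·255 − 9 = 2541.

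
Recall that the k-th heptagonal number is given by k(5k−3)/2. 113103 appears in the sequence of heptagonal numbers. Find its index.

213

Set n(5n−3)/2 = 113103, giving 5n² − 3n − 226206 = 0.
So n = (3 + 2127) / 10 = 2130/10 = 213.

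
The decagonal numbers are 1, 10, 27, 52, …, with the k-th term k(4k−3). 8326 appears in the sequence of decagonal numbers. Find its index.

Set n(4n−3) = 8326, giving 4n² − 3n − 8326 = 0.
The discriminant is 9 + 16·8326 = 133225, and √133225 = 365.
So n = (3 + 365) / 8 = 368/8 = 46.
Check: 46·(4·46 − 3) = 8326. ✓

46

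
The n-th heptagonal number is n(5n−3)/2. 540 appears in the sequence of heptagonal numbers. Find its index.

Set n(5n−3)/2 = 540, giving 5n² − 3n − 1080 = 0.
The discriminant is 9 + 40·540 = 21609, and √21609 = 147.
So n = (3 + 147) / 10 = 150/10 = 15.

15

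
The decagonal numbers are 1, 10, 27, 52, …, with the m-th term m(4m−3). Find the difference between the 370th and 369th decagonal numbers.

2953

Consecutive decagonal numbers differ by 8n − 7: here 8·370 − 7 = 2953.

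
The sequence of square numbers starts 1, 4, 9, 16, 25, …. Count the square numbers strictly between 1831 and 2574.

The n-th square number is n².
Smallest index with value > 1831: n = 43 (giving 1849).
Largest index with value < 2574: n = 50 (giving 2500).
Indices 43 through 50: 8 terms.

8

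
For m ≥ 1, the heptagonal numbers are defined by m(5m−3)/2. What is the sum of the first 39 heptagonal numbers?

Σ i(5i−3)/2 = (5Σi² − 3Σi) / 2 over i = 1..39.
Σi = 780 and Σi² = 20540.
(5·20540 − 3·780) / 2 = 100360/2 = 50180.

50180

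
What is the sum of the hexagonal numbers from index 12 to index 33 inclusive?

23551

Σ i(2i−1) = 2Σi² − Σi over i = 12..33.
Σi = 561 − 66 = 495 and Σi² = 12529 − 506 = 12023.
2·12023 − 1·495 = 23551.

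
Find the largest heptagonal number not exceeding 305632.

Solve n(5n−3)/2 ≤ 305632 for integer n.
n = 349 gives 303979 ≤ 305632, while n = 350 gives 305725 > 305632; so the answer is 303979.

303979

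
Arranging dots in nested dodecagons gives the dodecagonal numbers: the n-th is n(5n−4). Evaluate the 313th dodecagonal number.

The 313th dodecagonal number is n(5n−4) with n = 313.
313·(5·313 − 4) = 313·1561 = 488593.

488593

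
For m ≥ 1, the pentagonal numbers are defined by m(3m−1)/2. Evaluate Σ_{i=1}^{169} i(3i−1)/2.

Σ i(3i−1)/2 = (3Σi² − Σi) / 2 over i = 1..169.
Σi = 14365 and Σi² = 1623245.
(3·1623245 − 1·14365) / 2 = 4855370/2 = 2427685.

2427685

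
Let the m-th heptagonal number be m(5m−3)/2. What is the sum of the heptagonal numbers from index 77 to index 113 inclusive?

Σ i(5i−3)/2 = (5Σi² − 3Σi) / 2 over i = 77..113.
Σi = 6441 − 2926 = 3515 and Σi² = 487369 − 149226 = 338143.
(5·338143 − 3·3515) / 2 = 1680170/2 = 840085.

840085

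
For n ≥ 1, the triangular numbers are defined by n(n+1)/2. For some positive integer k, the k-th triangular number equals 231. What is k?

21

Set n(n+1)/2 = 231, giving n² + n − 462 = 0.
The discriminant is 1 + 8·231 = 1849, and √1849 = 43.
So n = (-1 + 43) / 2 = 42/2 = 21.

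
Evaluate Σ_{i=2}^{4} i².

29

Σ_{i=2}^{4} i² = 30 − 1 = 29.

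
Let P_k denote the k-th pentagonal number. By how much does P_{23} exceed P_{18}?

305

23·(3·23 − 1)/2 = 782 and 18·(3·18 − 1)/2 = 477.
Difference: 782 − 477 = 305.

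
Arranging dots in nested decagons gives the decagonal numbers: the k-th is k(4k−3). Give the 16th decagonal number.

976

16·(4·16 − 3) = 16·61 = 976.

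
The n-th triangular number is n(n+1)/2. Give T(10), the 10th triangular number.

55

The 10th triangular number is n(n+1)/2 with n = 10.
10·11/2 = 110/2 = 55.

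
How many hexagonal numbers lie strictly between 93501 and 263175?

146

The n-th hexagonal number is n(2n−1).
Smallest index with value > 93501: n = 217 (giving 93961).
Largest index with value < 263175: n = 362 (giving 261726).
Indices 217 through 362: 146 terms.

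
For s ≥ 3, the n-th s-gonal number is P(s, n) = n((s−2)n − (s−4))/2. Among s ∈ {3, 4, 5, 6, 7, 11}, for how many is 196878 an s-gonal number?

s = 3: P(3, 627) = 196878. ✓
s = 4: P(4, 443) = 196249 and P(4, 444) = 197136; 196878 is not s-gonal.
s = 5: P(5, 362) = 196385 and P(5, 363) = 197472; 196878 is not s-gonal.
s = 6: P(6, 314) = 196878. ✓
s = 7: P(7, 280) = 195580 and P(7, 281) = 196981; 196878 is not s-gonal.
s = 11: P(11, 209) = 195833 and P(11, 210) = 197715; 196878 is not s-gonal.
Hits: s ∈ {3, 6} → 2.

2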